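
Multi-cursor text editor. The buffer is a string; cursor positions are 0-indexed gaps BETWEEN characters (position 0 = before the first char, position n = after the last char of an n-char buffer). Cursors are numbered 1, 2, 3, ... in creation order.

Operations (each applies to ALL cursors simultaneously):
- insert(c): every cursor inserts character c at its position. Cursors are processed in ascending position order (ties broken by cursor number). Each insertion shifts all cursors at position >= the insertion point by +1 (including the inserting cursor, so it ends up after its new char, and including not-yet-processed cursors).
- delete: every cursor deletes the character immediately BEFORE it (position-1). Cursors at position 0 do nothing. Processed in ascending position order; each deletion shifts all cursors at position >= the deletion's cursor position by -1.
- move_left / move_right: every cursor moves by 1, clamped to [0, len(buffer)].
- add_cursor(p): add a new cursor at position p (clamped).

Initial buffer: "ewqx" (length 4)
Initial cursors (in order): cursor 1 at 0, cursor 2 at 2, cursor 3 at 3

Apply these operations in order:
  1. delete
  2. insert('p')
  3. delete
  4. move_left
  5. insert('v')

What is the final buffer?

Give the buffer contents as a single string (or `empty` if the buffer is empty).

Answer: vvvex

Derivation:
After op 1 (delete): buffer="ex" (len 2), cursors c1@0 c2@1 c3@1, authorship ..
After op 2 (insert('p')): buffer="peppx" (len 5), cursors c1@1 c2@4 c3@4, authorship 1.23.
After op 3 (delete): buffer="ex" (len 2), cursors c1@0 c2@1 c3@1, authorship ..
After op 4 (move_left): buffer="ex" (len 2), cursors c1@0 c2@0 c3@0, authorship ..
After op 5 (insert('v')): buffer="vvvex" (len 5), cursors c1@3 c2@3 c3@3, authorship 123..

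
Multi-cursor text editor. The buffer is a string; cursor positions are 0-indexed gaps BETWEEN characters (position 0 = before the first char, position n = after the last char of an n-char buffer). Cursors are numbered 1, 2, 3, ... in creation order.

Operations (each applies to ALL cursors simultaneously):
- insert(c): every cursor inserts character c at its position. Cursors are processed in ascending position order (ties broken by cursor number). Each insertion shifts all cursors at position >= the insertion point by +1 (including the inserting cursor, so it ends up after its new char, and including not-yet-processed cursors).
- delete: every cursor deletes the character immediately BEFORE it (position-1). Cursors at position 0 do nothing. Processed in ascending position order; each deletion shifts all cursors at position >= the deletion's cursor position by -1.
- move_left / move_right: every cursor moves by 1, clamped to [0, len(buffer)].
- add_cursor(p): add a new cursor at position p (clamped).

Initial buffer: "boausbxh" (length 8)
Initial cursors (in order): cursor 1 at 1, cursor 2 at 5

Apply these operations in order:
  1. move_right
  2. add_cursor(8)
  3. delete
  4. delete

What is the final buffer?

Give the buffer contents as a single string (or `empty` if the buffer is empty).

After op 1 (move_right): buffer="boausbxh" (len 8), cursors c1@2 c2@6, authorship ........
After op 2 (add_cursor(8)): buffer="boausbxh" (len 8), cursors c1@2 c2@6 c3@8, authorship ........
After op 3 (delete): buffer="bausx" (len 5), cursors c1@1 c2@4 c3@5, authorship .....
After op 4 (delete): buffer="au" (len 2), cursors c1@0 c2@2 c3@2, authorship ..

Answer: au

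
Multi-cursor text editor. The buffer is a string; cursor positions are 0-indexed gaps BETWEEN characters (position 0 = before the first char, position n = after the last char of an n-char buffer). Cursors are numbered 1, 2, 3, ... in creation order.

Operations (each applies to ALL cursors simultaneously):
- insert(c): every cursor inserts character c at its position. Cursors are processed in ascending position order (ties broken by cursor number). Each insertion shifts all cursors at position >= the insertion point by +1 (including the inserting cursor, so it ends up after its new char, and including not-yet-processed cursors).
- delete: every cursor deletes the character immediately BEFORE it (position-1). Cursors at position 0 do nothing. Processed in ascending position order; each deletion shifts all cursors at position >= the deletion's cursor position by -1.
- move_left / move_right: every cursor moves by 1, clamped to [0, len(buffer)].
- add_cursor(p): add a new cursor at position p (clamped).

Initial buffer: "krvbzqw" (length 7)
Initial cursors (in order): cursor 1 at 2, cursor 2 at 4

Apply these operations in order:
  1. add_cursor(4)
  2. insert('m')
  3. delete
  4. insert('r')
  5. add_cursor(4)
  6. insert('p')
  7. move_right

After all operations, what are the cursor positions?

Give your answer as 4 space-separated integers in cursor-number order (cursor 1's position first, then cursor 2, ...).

Answer: 5 12 12 7

Derivation:
After op 1 (add_cursor(4)): buffer="krvbzqw" (len 7), cursors c1@2 c2@4 c3@4, authorship .......
After op 2 (insert('m')): buffer="krmvbmmzqw" (len 10), cursors c1@3 c2@7 c3@7, authorship ..1..23...
After op 3 (delete): buffer="krvbzqw" (len 7), cursors c1@2 c2@4 c3@4, authorship .......
After op 4 (insert('r')): buffer="krrvbrrzqw" (len 10), cursors c1@3 c2@7 c3@7, authorship ..1..23...
After op 5 (add_cursor(4)): buffer="krrvbrrzqw" (len 10), cursors c1@3 c4@4 c2@7 c3@7, authorship ..1..23...
After op 6 (insert('p')): buffer="krrpvpbrrppzqw" (len 14), cursors c1@4 c4@6 c2@11 c3@11, authorship ..11.4.2323...
After op 7 (move_right): buffer="krrpvpbrrppzqw" (len 14), cursors c1@5 c4@7 c2@12 c3@12, authorship ..11.4.2323...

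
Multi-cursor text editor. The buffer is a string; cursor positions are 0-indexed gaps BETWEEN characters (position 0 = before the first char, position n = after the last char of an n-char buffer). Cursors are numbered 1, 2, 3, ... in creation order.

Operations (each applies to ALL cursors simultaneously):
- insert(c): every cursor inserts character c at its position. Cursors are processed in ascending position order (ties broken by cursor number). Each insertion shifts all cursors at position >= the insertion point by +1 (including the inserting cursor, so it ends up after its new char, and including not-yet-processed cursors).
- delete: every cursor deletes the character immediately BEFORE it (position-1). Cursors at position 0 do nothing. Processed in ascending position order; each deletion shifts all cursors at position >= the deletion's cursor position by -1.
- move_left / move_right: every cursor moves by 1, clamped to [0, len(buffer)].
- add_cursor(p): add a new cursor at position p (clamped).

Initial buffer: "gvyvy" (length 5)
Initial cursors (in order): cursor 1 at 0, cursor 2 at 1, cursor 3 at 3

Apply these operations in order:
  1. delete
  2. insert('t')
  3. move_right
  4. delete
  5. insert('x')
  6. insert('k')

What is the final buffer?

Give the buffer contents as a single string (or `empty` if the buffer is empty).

After op 1 (delete): buffer="vvy" (len 3), cursors c1@0 c2@0 c3@1, authorship ...
After op 2 (insert('t')): buffer="ttvtvy" (len 6), cursors c1@2 c2@2 c3@4, authorship 12.3..
After op 3 (move_right): buffer="ttvtvy" (len 6), cursors c1@3 c2@3 c3@5, authorship 12.3..
After op 4 (delete): buffer="tty" (len 3), cursors c1@1 c2@1 c3@2, authorship 13.
After op 5 (insert('x')): buffer="txxtxy" (len 6), cursors c1@3 c2@3 c3@5, authorship 11233.
After op 6 (insert('k')): buffer="txxkktxky" (len 9), cursors c1@5 c2@5 c3@8, authorship 11212333.

Answer: txxkktxky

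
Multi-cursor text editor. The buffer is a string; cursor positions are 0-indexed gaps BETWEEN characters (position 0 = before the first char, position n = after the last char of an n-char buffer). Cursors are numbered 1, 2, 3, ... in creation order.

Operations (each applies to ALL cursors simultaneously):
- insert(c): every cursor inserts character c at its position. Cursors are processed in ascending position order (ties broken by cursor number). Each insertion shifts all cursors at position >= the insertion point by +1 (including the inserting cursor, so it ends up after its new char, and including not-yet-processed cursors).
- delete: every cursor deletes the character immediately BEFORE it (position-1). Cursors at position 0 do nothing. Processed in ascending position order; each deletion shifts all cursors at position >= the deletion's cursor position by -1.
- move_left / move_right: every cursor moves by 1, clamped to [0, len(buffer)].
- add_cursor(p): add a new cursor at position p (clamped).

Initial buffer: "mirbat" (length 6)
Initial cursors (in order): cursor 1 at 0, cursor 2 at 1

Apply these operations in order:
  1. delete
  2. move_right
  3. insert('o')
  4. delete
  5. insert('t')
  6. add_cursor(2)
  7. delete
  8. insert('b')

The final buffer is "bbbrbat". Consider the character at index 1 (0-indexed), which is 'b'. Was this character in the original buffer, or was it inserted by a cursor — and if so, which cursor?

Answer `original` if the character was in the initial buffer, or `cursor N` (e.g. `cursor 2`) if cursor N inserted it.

After op 1 (delete): buffer="irbat" (len 5), cursors c1@0 c2@0, authorship .....
After op 2 (move_right): buffer="irbat" (len 5), cursors c1@1 c2@1, authorship .....
After op 3 (insert('o')): buffer="ioorbat" (len 7), cursors c1@3 c2@3, authorship .12....
After op 4 (delete): buffer="irbat" (len 5), cursors c1@1 c2@1, authorship .....
After op 5 (insert('t')): buffer="ittrbat" (len 7), cursors c1@3 c2@3, authorship .12....
After op 6 (add_cursor(2)): buffer="ittrbat" (len 7), cursors c3@2 c1@3 c2@3, authorship .12....
After op 7 (delete): buffer="rbat" (len 4), cursors c1@0 c2@0 c3@0, authorship ....
After op 8 (insert('b')): buffer="bbbrbat" (len 7), cursors c1@3 c2@3 c3@3, authorship 123....
Authorship (.=original, N=cursor N): 1 2 3 . . . .
Index 1: author = 2

Answer: cursor 2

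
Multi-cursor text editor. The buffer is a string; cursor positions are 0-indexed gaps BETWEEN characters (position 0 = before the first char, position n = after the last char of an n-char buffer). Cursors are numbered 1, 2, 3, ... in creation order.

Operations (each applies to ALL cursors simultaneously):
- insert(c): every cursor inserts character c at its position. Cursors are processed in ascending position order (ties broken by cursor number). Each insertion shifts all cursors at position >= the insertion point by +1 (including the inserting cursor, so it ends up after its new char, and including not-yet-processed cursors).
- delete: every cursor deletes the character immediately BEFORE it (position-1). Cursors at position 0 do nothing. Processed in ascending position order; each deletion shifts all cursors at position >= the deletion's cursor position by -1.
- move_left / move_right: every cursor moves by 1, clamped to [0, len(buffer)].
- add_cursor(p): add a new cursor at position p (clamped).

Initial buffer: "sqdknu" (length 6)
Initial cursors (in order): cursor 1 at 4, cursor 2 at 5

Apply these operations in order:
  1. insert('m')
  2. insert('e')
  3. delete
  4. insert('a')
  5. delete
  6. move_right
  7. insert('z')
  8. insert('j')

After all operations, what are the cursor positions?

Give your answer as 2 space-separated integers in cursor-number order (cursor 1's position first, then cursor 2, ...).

After op 1 (insert('m')): buffer="sqdkmnmu" (len 8), cursors c1@5 c2@7, authorship ....1.2.
After op 2 (insert('e')): buffer="sqdkmenmeu" (len 10), cursors c1@6 c2@9, authorship ....11.22.
After op 3 (delete): buffer="sqdkmnmu" (len 8), cursors c1@5 c2@7, authorship ....1.2.
After op 4 (insert('a')): buffer="sqdkmanmau" (len 10), cursors c1@6 c2@9, authorship ....11.22.
After op 5 (delete): buffer="sqdkmnmu" (len 8), cursors c1@5 c2@7, authorship ....1.2.
After op 6 (move_right): buffer="sqdkmnmu" (len 8), cursors c1@6 c2@8, authorship ....1.2.
After op 7 (insert('z')): buffer="sqdkmnzmuz" (len 10), cursors c1@7 c2@10, authorship ....1.12.2
After op 8 (insert('j')): buffer="sqdkmnzjmuzj" (len 12), cursors c1@8 c2@12, authorship ....1.112.22

Answer: 8 12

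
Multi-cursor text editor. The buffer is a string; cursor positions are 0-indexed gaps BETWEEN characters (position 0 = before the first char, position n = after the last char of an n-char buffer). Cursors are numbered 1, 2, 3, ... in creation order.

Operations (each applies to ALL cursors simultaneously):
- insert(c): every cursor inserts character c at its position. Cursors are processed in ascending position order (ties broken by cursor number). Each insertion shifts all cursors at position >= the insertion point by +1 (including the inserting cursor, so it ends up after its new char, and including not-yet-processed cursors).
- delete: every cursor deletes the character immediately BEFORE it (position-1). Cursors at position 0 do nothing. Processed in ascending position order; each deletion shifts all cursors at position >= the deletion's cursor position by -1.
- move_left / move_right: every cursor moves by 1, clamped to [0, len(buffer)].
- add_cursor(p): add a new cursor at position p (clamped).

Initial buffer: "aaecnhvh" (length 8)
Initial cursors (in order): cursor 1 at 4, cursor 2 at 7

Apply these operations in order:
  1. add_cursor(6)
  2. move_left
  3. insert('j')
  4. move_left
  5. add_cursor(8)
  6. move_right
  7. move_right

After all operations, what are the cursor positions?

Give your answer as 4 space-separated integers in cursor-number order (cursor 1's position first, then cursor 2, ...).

Answer: 5 10 8 10

Derivation:
After op 1 (add_cursor(6)): buffer="aaecnhvh" (len 8), cursors c1@4 c3@6 c2@7, authorship ........
After op 2 (move_left): buffer="aaecnhvh" (len 8), cursors c1@3 c3@5 c2@6, authorship ........
After op 3 (insert('j')): buffer="aaejcnjhjvh" (len 11), cursors c1@4 c3@7 c2@9, authorship ...1..3.2..
After op 4 (move_left): buffer="aaejcnjhjvh" (len 11), cursors c1@3 c3@6 c2@8, authorship ...1..3.2..
After op 5 (add_cursor(8)): buffer="aaejcnjhjvh" (len 11), cursors c1@3 c3@6 c2@8 c4@8, authorship ...1..3.2..
After op 6 (move_right): buffer="aaejcnjhjvh" (len 11), cursors c1@4 c3@7 c2@9 c4@9, authorship ...1..3.2..
After op 7 (move_right): buffer="aaejcnjhjvh" (len 11), cursors c1@5 c3@8 c2@10 c4@10, authorship ...1..3.2..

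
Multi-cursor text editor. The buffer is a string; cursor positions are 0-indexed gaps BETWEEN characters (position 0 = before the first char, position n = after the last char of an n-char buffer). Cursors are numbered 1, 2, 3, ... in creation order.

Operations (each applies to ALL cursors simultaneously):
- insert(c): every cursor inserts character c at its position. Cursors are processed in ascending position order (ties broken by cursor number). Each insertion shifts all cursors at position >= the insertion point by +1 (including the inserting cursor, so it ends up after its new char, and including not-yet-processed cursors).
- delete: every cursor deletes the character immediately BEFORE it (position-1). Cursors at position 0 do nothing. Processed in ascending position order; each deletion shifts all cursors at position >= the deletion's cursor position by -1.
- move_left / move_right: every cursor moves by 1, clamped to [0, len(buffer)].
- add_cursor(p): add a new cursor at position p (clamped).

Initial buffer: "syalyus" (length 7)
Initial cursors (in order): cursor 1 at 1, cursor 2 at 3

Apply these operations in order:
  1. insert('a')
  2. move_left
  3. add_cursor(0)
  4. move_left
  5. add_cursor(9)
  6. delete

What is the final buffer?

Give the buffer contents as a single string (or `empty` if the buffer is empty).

After op 1 (insert('a')): buffer="sayaalyus" (len 9), cursors c1@2 c2@5, authorship .1..2....
After op 2 (move_left): buffer="sayaalyus" (len 9), cursors c1@1 c2@4, authorship .1..2....
After op 3 (add_cursor(0)): buffer="sayaalyus" (len 9), cursors c3@0 c1@1 c2@4, authorship .1..2....
After op 4 (move_left): buffer="sayaalyus" (len 9), cursors c1@0 c3@0 c2@3, authorship .1..2....
After op 5 (add_cursor(9)): buffer="sayaalyus" (len 9), cursors c1@0 c3@0 c2@3 c4@9, authorship .1..2....
After op 6 (delete): buffer="saaalyu" (len 7), cursors c1@0 c3@0 c2@2 c4@7, authorship .1.2...

Answer: saaalyu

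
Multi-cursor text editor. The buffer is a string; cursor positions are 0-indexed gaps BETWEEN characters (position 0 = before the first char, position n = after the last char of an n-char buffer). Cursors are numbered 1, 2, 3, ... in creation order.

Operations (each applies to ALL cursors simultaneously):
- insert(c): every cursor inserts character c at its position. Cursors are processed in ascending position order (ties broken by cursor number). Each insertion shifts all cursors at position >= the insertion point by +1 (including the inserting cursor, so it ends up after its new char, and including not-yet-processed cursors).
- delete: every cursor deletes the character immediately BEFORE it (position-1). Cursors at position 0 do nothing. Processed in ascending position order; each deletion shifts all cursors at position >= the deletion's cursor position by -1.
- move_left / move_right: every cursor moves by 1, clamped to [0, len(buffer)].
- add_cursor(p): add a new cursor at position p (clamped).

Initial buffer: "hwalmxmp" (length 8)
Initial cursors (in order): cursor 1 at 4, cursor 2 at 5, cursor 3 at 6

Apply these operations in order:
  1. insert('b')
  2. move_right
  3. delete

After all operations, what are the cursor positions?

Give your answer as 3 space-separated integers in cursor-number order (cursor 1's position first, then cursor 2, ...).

After op 1 (insert('b')): buffer="hwalbmbxbmp" (len 11), cursors c1@5 c2@7 c3@9, authorship ....1.2.3..
After op 2 (move_right): buffer="hwalbmbxbmp" (len 11), cursors c1@6 c2@8 c3@10, authorship ....1.2.3..
After op 3 (delete): buffer="hwalbbbp" (len 8), cursors c1@5 c2@6 c3@7, authorship ....123.

Answer: 5 6 7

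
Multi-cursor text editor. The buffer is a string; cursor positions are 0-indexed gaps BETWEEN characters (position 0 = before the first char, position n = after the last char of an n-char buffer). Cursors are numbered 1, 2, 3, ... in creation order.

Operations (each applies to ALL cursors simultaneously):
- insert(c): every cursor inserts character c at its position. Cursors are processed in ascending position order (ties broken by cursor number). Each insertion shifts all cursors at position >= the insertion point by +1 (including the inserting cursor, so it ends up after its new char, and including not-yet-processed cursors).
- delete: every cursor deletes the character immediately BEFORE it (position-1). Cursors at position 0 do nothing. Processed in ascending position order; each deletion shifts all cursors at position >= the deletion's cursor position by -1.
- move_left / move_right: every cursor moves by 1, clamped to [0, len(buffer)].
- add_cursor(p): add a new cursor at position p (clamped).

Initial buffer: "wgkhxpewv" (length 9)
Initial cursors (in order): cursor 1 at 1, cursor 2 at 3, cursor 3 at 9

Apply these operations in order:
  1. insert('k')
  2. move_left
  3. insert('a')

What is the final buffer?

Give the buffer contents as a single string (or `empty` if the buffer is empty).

After op 1 (insert('k')): buffer="wkgkkhxpewvk" (len 12), cursors c1@2 c2@5 c3@12, authorship .1..2......3
After op 2 (move_left): buffer="wkgkkhxpewvk" (len 12), cursors c1@1 c2@4 c3@11, authorship .1..2......3
After op 3 (insert('a')): buffer="wakgkakhxpewvak" (len 15), cursors c1@2 c2@6 c3@14, authorship .11..22......33

Answer: wakgkakhxpewvak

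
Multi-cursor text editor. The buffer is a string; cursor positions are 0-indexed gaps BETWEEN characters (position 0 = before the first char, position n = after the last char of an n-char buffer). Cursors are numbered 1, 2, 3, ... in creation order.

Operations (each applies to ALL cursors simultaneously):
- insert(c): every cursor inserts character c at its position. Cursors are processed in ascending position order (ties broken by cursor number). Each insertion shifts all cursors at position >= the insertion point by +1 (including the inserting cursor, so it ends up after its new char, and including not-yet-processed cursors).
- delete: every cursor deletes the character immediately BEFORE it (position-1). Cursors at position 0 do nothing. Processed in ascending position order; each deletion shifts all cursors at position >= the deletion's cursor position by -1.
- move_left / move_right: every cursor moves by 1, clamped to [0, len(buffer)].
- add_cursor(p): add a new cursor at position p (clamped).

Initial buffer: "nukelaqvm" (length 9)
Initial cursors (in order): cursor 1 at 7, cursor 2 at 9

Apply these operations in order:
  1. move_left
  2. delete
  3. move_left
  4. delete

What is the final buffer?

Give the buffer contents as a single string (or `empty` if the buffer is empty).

Answer: nukqm

Derivation:
After op 1 (move_left): buffer="nukelaqvm" (len 9), cursors c1@6 c2@8, authorship .........
After op 2 (delete): buffer="nukelqm" (len 7), cursors c1@5 c2@6, authorship .......
After op 3 (move_left): buffer="nukelqm" (len 7), cursors c1@4 c2@5, authorship .......
After op 4 (delete): buffer="nukqm" (len 5), cursors c1@3 c2@3, authorship .....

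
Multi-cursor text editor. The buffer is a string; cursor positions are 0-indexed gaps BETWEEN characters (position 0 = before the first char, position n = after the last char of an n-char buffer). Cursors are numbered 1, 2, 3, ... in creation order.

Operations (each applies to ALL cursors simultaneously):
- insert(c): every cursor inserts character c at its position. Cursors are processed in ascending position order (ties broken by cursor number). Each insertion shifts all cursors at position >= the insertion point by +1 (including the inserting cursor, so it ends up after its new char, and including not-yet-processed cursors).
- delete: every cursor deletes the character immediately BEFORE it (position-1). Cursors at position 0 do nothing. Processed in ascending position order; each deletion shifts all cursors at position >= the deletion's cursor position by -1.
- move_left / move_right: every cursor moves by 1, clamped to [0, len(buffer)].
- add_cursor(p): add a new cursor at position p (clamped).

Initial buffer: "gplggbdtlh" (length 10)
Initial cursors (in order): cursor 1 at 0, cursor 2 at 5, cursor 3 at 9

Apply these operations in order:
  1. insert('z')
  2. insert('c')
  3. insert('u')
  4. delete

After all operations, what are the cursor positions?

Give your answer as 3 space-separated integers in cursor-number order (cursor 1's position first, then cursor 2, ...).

After op 1 (insert('z')): buffer="zgplggzbdtlzh" (len 13), cursors c1@1 c2@7 c3@12, authorship 1.....2....3.
After op 2 (insert('c')): buffer="zcgplggzcbdtlzch" (len 16), cursors c1@2 c2@9 c3@15, authorship 11.....22....33.
After op 3 (insert('u')): buffer="zcugplggzcubdtlzcuh" (len 19), cursors c1@3 c2@11 c3@18, authorship 111.....222....333.
After op 4 (delete): buffer="zcgplggzcbdtlzch" (len 16), cursors c1@2 c2@9 c3@15, authorship 11.....22....33.

Answer: 2 9 15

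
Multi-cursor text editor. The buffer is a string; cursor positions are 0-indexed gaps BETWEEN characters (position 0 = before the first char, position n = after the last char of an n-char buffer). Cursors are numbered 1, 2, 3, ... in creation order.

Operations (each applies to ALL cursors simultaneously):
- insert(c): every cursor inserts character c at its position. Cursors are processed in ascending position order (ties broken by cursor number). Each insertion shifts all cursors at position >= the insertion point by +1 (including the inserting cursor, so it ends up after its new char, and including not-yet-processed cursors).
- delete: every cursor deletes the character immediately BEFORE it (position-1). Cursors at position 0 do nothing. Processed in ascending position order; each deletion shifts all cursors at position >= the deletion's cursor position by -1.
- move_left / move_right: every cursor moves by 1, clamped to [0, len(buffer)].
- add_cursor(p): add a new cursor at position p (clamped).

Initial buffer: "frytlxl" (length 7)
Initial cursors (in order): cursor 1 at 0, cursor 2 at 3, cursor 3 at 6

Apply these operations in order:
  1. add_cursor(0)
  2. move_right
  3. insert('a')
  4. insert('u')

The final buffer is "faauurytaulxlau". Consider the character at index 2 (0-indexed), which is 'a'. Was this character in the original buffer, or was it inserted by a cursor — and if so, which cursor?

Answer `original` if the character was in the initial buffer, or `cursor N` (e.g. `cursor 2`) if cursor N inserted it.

After op 1 (add_cursor(0)): buffer="frytlxl" (len 7), cursors c1@0 c4@0 c2@3 c3@6, authorship .......
After op 2 (move_right): buffer="frytlxl" (len 7), cursors c1@1 c4@1 c2@4 c3@7, authorship .......
After op 3 (insert('a')): buffer="faarytalxla" (len 11), cursors c1@3 c4@3 c2@7 c3@11, authorship .14...2...3
After op 4 (insert('u')): buffer="faauurytaulxlau" (len 15), cursors c1@5 c4@5 c2@10 c3@15, authorship .1414...22...33
Authorship (.=original, N=cursor N): . 1 4 1 4 . . . 2 2 . . . 3 3
Index 2: author = 4

Answer: cursor 4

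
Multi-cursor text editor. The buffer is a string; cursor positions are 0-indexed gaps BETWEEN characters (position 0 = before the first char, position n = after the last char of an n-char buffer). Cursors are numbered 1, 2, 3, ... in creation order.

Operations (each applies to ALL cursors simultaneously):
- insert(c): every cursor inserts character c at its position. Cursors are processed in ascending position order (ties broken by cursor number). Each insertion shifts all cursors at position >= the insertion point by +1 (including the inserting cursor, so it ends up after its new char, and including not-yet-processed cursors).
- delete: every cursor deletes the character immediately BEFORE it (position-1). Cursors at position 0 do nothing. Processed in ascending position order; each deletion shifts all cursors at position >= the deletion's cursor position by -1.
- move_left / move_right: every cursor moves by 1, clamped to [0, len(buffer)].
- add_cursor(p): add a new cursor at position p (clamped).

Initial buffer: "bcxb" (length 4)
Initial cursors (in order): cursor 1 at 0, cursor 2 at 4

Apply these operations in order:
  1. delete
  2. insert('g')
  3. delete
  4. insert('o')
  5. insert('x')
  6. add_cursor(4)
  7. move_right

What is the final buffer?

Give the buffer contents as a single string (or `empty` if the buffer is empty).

Answer: oxbcxox

Derivation:
After op 1 (delete): buffer="bcx" (len 3), cursors c1@0 c2@3, authorship ...
After op 2 (insert('g')): buffer="gbcxg" (len 5), cursors c1@1 c2@5, authorship 1...2
After op 3 (delete): buffer="bcx" (len 3), cursors c1@0 c2@3, authorship ...
After op 4 (insert('o')): buffer="obcxo" (len 5), cursors c1@1 c2@5, authorship 1...2
After op 5 (insert('x')): buffer="oxbcxox" (len 7), cursors c1@2 c2@7, authorship 11...22
After op 6 (add_cursor(4)): buffer="oxbcxox" (len 7), cursors c1@2 c3@4 c2@7, authorship 11...22
After op 7 (move_right): buffer="oxbcxox" (len 7), cursors c1@3 c3@5 c2@7, authorship 11...22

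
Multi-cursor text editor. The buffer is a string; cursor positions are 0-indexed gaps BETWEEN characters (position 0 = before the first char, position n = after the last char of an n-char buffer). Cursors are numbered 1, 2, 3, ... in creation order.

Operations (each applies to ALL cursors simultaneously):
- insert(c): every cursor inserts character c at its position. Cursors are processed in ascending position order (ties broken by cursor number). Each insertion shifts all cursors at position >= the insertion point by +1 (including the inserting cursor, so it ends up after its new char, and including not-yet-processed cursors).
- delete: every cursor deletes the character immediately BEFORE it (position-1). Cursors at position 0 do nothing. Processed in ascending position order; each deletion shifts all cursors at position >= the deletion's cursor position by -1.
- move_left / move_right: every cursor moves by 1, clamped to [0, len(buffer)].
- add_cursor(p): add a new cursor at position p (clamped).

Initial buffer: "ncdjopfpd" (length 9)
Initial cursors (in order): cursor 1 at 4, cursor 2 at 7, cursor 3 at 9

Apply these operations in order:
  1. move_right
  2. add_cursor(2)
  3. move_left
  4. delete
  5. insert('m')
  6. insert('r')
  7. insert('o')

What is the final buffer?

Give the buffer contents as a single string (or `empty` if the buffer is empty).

After op 1 (move_right): buffer="ncdjopfpd" (len 9), cursors c1@5 c2@8 c3@9, authorship .........
After op 2 (add_cursor(2)): buffer="ncdjopfpd" (len 9), cursors c4@2 c1@5 c2@8 c3@9, authorship .........
After op 3 (move_left): buffer="ncdjopfpd" (len 9), cursors c4@1 c1@4 c2@7 c3@8, authorship .........
After op 4 (delete): buffer="cdopd" (len 5), cursors c4@0 c1@2 c2@4 c3@4, authorship .....
After op 5 (insert('m')): buffer="mcdmopmmd" (len 9), cursors c4@1 c1@4 c2@8 c3@8, authorship 4..1..23.
After op 6 (insert('r')): buffer="mrcdmropmmrrd" (len 13), cursors c4@2 c1@6 c2@12 c3@12, authorship 44..11..2323.
After op 7 (insert('o')): buffer="mrocdmroopmmrrood" (len 17), cursors c4@3 c1@8 c2@16 c3@16, authorship 444..111..232323.

Answer: mrocdmroopmmrrood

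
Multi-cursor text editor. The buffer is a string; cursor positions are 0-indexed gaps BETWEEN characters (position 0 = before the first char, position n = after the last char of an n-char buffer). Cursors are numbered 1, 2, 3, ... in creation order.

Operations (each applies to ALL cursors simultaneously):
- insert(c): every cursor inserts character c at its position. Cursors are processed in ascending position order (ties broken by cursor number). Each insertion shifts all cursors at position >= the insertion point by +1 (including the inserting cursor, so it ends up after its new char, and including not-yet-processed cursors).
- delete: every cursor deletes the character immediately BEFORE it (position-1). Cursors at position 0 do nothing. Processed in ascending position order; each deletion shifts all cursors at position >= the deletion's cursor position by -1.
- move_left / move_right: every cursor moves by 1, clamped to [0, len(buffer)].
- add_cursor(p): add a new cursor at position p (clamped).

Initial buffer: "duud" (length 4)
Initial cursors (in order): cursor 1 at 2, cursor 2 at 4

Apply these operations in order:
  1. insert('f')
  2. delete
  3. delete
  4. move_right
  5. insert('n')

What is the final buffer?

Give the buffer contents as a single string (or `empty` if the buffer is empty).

After op 1 (insert('f')): buffer="dufudf" (len 6), cursors c1@3 c2@6, authorship ..1..2
After op 2 (delete): buffer="duud" (len 4), cursors c1@2 c2@4, authorship ....
After op 3 (delete): buffer="du" (len 2), cursors c1@1 c2@2, authorship ..
After op 4 (move_right): buffer="du" (len 2), cursors c1@2 c2@2, authorship ..
After op 5 (insert('n')): buffer="dunn" (len 4), cursors c1@4 c2@4, authorship ..12

Answer: dunn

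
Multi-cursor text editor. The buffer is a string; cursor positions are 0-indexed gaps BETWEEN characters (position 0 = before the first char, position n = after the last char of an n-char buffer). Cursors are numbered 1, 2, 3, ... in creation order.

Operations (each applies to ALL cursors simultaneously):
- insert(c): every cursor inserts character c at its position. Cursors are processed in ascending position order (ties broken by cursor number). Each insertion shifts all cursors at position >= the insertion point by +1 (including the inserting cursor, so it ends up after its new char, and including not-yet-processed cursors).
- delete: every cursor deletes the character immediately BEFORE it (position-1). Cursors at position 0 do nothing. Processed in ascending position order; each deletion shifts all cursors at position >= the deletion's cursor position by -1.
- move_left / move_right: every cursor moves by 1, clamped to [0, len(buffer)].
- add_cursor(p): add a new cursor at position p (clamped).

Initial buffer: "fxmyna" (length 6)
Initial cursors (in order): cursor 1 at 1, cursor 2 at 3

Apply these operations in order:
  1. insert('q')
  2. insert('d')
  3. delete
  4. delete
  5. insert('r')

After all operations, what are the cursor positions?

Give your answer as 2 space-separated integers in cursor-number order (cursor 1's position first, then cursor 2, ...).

Answer: 2 5

Derivation:
After op 1 (insert('q')): buffer="fqxmqyna" (len 8), cursors c1@2 c2@5, authorship .1..2...
After op 2 (insert('d')): buffer="fqdxmqdyna" (len 10), cursors c1@3 c2@7, authorship .11..22...
After op 3 (delete): buffer="fqxmqyna" (len 8), cursors c1@2 c2@5, authorship .1..2...
After op 4 (delete): buffer="fxmyna" (len 6), cursors c1@1 c2@3, authorship ......
After op 5 (insert('r')): buffer="frxmryna" (len 8), cursors c1@2 c2@5, authorship .1..2...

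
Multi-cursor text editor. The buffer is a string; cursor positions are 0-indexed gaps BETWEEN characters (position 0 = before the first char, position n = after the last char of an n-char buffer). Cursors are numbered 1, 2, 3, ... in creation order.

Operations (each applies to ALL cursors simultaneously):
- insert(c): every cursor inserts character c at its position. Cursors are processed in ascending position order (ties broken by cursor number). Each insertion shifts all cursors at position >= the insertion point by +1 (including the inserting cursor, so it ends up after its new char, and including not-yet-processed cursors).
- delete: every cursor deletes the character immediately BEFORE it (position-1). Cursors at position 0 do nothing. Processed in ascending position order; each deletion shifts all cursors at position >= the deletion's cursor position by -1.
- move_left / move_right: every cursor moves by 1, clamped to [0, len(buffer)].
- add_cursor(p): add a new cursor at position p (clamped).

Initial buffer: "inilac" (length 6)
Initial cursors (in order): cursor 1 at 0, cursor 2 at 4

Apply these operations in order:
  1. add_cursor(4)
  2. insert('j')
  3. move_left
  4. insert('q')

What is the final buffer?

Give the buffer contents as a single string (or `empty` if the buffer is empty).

After op 1 (add_cursor(4)): buffer="inilac" (len 6), cursors c1@0 c2@4 c3@4, authorship ......
After op 2 (insert('j')): buffer="jiniljjac" (len 9), cursors c1@1 c2@7 c3@7, authorship 1....23..
After op 3 (move_left): buffer="jiniljjac" (len 9), cursors c1@0 c2@6 c3@6, authorship 1....23..
After op 4 (insert('q')): buffer="qjiniljqqjac" (len 12), cursors c1@1 c2@9 c3@9, authorship 11....2233..

Answer: qjiniljqqjac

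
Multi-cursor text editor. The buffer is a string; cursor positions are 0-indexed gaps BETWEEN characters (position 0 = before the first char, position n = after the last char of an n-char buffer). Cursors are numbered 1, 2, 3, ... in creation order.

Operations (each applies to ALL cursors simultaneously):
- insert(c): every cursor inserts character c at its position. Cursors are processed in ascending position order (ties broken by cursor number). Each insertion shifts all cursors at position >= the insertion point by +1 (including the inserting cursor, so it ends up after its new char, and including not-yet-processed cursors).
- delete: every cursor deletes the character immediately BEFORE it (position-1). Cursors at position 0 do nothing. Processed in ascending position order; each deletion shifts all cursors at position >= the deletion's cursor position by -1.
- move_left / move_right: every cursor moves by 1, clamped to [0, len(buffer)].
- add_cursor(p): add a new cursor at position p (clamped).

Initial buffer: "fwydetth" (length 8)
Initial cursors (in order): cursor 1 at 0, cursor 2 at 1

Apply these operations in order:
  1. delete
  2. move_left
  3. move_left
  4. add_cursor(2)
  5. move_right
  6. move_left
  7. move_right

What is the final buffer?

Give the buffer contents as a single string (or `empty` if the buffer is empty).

After op 1 (delete): buffer="wydetth" (len 7), cursors c1@0 c2@0, authorship .......
After op 2 (move_left): buffer="wydetth" (len 7), cursors c1@0 c2@0, authorship .......
After op 3 (move_left): buffer="wydetth" (len 7), cursors c1@0 c2@0, authorship .......
After op 4 (add_cursor(2)): buffer="wydetth" (len 7), cursors c1@0 c2@0 c3@2, authorship .......
After op 5 (move_right): buffer="wydetth" (len 7), cursors c1@1 c2@1 c3@3, authorship .......
After op 6 (move_left): buffer="wydetth" (len 7), cursors c1@0 c2@0 c3@2, authorship .......
After op 7 (move_right): buffer="wydetth" (len 7), cursors c1@1 c2@1 c3@3, authorship .......

Answer: wydetth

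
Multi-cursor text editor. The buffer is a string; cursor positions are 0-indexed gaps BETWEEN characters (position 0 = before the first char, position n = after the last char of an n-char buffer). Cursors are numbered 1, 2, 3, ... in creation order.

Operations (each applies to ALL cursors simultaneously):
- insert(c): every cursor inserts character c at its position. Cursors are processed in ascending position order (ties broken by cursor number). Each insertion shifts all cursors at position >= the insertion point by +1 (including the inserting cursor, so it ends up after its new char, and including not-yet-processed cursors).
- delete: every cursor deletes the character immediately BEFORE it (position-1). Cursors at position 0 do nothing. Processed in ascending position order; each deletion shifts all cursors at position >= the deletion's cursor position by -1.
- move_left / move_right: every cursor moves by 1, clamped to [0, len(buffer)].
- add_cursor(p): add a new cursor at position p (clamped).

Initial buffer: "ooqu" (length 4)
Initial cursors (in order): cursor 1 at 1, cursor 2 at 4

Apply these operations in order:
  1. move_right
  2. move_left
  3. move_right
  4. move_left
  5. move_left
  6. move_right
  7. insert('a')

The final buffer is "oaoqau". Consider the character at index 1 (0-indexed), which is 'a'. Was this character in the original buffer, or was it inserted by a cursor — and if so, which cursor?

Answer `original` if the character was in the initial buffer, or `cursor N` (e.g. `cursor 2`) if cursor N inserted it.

After op 1 (move_right): buffer="ooqu" (len 4), cursors c1@2 c2@4, authorship ....
After op 2 (move_left): buffer="ooqu" (len 4), cursors c1@1 c2@3, authorship ....
After op 3 (move_right): buffer="ooqu" (len 4), cursors c1@2 c2@4, authorship ....
After op 4 (move_left): buffer="ooqu" (len 4), cursors c1@1 c2@3, authorship ....
After op 5 (move_left): buffer="ooqu" (len 4), cursors c1@0 c2@2, authorship ....
After op 6 (move_right): buffer="ooqu" (len 4), cursors c1@1 c2@3, authorship ....
After op 7 (insert('a')): buffer="oaoqau" (len 6), cursors c1@2 c2@5, authorship .1..2.
Authorship (.=original, N=cursor N): . 1 . . 2 .
Index 1: author = 1

Answer: cursor 1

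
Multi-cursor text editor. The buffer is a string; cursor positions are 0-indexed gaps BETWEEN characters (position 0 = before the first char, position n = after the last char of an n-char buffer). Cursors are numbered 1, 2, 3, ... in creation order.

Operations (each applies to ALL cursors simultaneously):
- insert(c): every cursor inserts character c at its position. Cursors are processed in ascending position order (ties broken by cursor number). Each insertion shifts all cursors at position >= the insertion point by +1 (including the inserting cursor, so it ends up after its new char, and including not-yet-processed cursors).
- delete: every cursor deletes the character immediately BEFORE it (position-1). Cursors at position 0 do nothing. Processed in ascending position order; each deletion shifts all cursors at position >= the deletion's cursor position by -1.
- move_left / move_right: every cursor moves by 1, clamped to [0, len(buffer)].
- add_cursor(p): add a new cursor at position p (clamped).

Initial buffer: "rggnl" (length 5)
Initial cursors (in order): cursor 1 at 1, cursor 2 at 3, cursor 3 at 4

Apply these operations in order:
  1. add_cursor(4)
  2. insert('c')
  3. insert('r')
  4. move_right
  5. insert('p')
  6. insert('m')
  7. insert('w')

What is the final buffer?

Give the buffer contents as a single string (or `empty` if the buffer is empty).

After op 1 (add_cursor(4)): buffer="rggnl" (len 5), cursors c1@1 c2@3 c3@4 c4@4, authorship .....
After op 2 (insert('c')): buffer="rcggcnccl" (len 9), cursors c1@2 c2@5 c3@8 c4@8, authorship .1..2.34.
After op 3 (insert('r')): buffer="rcrggcrnccrrl" (len 13), cursors c1@3 c2@7 c3@12 c4@12, authorship .11..22.3434.
After op 4 (move_right): buffer="rcrggcrnccrrl" (len 13), cursors c1@4 c2@8 c3@13 c4@13, authorship .11..22.3434.
After op 5 (insert('p')): buffer="rcrgpgcrnpccrrlpp" (len 17), cursors c1@5 c2@10 c3@17 c4@17, authorship .11.1.22.23434.34
After op 6 (insert('m')): buffer="rcrgpmgcrnpmccrrlppmm" (len 21), cursors c1@6 c2@12 c3@21 c4@21, authorship .11.11.22.223434.3434
After op 7 (insert('w')): buffer="rcrgpmwgcrnpmwccrrlppmmww" (len 25), cursors c1@7 c2@14 c3@25 c4@25, authorship .11.111.22.2223434.343434

Answer: rcrgpmwgcrnpmwccrrlppmmww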